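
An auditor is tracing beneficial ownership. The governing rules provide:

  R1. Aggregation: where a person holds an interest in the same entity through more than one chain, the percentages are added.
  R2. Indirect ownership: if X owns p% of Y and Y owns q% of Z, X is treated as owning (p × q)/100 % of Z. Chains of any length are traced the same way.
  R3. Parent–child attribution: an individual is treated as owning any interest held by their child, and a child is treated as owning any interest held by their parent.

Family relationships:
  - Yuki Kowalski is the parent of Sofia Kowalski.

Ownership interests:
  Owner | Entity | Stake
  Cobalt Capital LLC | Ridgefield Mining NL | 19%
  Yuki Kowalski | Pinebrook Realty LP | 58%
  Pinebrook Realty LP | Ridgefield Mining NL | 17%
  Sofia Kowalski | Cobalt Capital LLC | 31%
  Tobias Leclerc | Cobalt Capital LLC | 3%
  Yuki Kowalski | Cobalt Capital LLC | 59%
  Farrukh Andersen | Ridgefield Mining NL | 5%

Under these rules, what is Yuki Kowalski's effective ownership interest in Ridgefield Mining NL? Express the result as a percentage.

26.96%

By parent–child attribution (R3), Yuki Kowalski is treated as also owning Sofia Kowalski's interest in Cobalt Capital LLC, giving 59% + 31% = 90%.
Chain via Cobalt Capital LLC (R2): 90% × 19% = 17.1% of Ridgefield Mining NL.
Chain via Pinebrook Realty LP (R2): 58% × 17% = 9.86% of Ridgefield Mining NL.
Aggregating (R1): 17.1% + 9.86% = 26.96%.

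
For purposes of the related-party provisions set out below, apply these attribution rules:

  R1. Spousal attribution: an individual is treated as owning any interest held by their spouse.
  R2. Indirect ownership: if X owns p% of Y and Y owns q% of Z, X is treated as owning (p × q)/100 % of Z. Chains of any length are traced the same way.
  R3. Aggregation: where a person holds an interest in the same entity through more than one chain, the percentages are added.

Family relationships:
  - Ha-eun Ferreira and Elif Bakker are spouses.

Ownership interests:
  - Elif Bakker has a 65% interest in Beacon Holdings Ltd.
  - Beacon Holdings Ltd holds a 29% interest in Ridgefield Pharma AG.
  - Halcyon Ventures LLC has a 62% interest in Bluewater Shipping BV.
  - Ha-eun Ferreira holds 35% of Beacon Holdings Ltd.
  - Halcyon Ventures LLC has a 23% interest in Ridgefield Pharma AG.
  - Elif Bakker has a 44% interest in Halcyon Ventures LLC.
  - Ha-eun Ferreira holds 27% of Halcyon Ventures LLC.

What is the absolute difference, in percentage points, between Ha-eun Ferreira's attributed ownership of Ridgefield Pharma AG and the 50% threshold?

4.67

By spousal attribution (R1), Ha-eun Ferreira is treated as also owning Elif Bakker's interest in Halcyon Ventures LLC, giving 27% + 44% = 71%.
By spousal attribution (R1), Ha-eun Ferreira is treated as also owning Elif Bakker's interest in Beacon Holdings Ltd, giving 35% + 65% = 100%.
Chain via Halcyon Ventures LLC (R2): 71% × 23% = 16.33% of Ridgefield Pharma AG.
Chain via Beacon Holdings Ltd (R2): 100% × 29% = 29% of Ridgefield Pharma AG.
Aggregating (R3): 16.33% + 29% = 45.33%.
45.33% falls short of the 50% threshold by 4.67 percentage points.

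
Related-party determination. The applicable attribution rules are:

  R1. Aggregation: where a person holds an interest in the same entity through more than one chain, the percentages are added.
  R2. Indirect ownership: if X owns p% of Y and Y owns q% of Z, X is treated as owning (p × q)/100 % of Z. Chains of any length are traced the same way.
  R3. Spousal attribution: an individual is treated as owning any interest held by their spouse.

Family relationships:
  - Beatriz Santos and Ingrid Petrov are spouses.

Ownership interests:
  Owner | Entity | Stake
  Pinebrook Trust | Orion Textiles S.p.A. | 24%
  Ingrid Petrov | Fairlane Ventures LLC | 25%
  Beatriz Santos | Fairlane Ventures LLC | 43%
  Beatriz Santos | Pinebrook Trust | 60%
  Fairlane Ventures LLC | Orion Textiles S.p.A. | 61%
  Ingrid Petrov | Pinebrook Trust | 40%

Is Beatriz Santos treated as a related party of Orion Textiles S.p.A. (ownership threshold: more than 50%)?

Yes

By spousal attribution (R3), Beatriz Santos is treated as also owning Ingrid Petrov's interest in Pinebrook Trust, giving 60% + 40% = 100%.
By spousal attribution (R3), Beatriz Santos is treated as also owning Ingrid Petrov's interest in Fairlane Ventures LLC, giving 43% + 25% = 68%.
Chain via Pinebrook Trust (R2): 100% × 24% = 24% of Orion Textiles S.p.A.
Chain via Fairlane Ventures LLC (R2): 68% × 61% = 41.48% of Orion Textiles S.p.A.
Aggregating (R1): 24% + 41.48% = 65.48%.
65.48% exceeds the 50% threshold, so Beatriz is a related party to Orion Textiles S.p.A.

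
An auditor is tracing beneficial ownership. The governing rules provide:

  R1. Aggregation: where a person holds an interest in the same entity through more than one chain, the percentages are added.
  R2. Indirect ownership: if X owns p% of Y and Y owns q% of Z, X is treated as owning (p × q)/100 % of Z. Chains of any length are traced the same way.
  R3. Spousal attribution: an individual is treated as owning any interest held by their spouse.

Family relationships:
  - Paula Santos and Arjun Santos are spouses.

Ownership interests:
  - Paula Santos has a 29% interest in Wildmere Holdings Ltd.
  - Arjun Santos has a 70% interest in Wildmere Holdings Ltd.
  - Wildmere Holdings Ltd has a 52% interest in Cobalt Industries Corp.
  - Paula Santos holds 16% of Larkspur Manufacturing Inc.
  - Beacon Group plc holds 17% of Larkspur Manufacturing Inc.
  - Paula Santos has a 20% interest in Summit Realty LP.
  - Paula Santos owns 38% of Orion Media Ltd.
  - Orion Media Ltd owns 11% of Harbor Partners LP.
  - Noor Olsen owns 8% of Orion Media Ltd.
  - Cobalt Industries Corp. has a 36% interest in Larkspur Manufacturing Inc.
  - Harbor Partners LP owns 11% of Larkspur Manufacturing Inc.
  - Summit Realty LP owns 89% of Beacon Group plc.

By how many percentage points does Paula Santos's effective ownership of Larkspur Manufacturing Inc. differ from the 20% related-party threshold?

18.0186

By spousal attribution (R3), Paula Santos is treated as also owning Arjun Santos's interest in Wildmere Holdings Ltd, giving 29% + 70% = 99%.
Chain via Orion Media Ltd → Harbor Partners LP (R2): 38% × 11% × 11% = 0.4598% of Larkspur Manufacturing Inc.
Chain via Summit Realty LP → Beacon Group plc (R2): 20% × 89% × 17% = 3.026% of Larkspur Manufacturing Inc.
Chain via Wildmere Holdings Ltd → Cobalt Industries Corp. (R2): 99% × 52% × 36% = 18.5328% of Larkspur Manufacturing Inc.
Direct interest in Larkspur Manufacturing Inc: 16%.
Aggregating (R1): 0.4598% + 3.026% + 18.5328% + 16% = 38.0186%.
38.0186% exceeds the 20% threshold by 18.0186 percentage points.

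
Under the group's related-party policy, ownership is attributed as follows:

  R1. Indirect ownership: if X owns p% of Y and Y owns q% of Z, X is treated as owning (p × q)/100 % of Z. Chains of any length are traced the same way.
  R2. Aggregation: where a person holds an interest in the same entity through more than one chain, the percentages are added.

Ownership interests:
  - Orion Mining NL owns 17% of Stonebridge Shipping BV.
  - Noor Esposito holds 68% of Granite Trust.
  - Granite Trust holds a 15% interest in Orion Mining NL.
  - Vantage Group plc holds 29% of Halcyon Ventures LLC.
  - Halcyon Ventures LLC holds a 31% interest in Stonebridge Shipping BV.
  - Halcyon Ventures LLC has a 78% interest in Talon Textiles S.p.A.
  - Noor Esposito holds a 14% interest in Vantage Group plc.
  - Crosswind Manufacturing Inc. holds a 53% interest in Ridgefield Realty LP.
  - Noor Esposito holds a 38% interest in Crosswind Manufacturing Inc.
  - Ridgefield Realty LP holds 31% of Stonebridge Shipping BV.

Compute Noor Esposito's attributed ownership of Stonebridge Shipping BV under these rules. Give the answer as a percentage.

9.236%

Chain via Granite Trust → Orion Mining NL (R1): 68% × 15% × 17% = 1.734% of Stonebridge Shipping BV.
Chain via Crosswind Manufacturing Inc. → Ridgefield Realty LP (R1): 38% × 53% × 31% = 6.2434% of Stonebridge Shipping BV.
Chain via Vantage Group plc → Halcyon Ventures LLC (R1): 14% × 29% × 31% = 1.2586% of Stonebridge Shipping BV.
Aggregating (R2): 1.734% + 6.2434% + 1.2586% = 9.236%.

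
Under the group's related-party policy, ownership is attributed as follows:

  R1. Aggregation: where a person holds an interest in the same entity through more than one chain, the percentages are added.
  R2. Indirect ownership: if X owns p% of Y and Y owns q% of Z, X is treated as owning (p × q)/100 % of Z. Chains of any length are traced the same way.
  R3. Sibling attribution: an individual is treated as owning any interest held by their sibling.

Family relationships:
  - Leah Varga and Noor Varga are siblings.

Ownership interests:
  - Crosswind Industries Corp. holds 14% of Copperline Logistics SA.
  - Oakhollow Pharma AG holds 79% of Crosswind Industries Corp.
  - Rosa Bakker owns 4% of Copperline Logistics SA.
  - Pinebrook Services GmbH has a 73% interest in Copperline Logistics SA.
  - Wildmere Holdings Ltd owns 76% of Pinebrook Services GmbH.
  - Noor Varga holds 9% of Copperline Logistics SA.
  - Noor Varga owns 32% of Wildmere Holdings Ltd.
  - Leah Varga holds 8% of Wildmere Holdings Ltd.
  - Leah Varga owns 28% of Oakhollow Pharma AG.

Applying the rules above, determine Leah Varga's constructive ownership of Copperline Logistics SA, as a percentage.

By sibling attribution (R3), Leah Varga is treated as also owning Noor Varga's interest in Wildmere Holdings Ltd, giving 8% + 32% = 40%.
By sibling attribution (R3), Leah Varga is treated as owning Noor Varga's 9% interest in Copperline Logistics SA.
Chain via Wildmere Holdings Ltd → Pinebrook Services GmbH (R2): 40% × 76% × 73% = 22.192% of Copperline Logistics SA.
Chain via Oakhollow Pharma AG → Crosswind Industries Corp. (R2): 28% × 79% × 14% = 3.0968% of Copperline Logistics SA.
Direct interest in Copperline Logistics SA: 9%.
Aggregating (R1): 22.192% + 3.0968% + 9% = 34.2888%.

34.2888%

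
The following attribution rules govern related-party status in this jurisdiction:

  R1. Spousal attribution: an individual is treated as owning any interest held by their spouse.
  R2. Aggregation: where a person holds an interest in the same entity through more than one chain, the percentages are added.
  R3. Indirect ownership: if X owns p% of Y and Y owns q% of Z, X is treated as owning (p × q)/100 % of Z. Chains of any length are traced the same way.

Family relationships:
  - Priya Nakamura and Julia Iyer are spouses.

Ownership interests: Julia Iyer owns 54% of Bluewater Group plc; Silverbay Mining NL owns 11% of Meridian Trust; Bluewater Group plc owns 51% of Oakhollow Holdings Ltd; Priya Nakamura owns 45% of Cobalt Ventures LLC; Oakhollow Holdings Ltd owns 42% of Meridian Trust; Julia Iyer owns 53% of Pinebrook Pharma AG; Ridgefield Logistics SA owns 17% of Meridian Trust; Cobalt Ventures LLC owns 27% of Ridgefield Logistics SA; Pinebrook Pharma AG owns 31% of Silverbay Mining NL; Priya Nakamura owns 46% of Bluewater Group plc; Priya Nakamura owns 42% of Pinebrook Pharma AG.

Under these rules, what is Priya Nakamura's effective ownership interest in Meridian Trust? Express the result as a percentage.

By spousal attribution (R1), Priya Nakamura is treated as also owning Julia Iyer's interest in Pinebrook Pharma AG, giving 42% + 53% = 95%.
By spousal attribution (R1), Priya Nakamura is treated as also owning Julia Iyer's interest in Bluewater Group plc, giving 46% + 54% = 100%.
Chain via Pinebrook Pharma AG → Silverbay Mining NL (R3): 95% × 31% × 11% = 3.2395% of Meridian Trust.
Chain via Bluewater Group plc → Oakhollow Holdings Ltd (R3): 100% × 51% × 42% = 21.42% of Meridian Trust.
Chain via Cobalt Ventures LLC → Ridgefield Logistics SA (R3): 45% × 27% × 17% = 2.0655% of Meridian Trust.
Aggregating (R2): 3.2395% + 21.42% + 2.0655% = 26.725%.

26.725%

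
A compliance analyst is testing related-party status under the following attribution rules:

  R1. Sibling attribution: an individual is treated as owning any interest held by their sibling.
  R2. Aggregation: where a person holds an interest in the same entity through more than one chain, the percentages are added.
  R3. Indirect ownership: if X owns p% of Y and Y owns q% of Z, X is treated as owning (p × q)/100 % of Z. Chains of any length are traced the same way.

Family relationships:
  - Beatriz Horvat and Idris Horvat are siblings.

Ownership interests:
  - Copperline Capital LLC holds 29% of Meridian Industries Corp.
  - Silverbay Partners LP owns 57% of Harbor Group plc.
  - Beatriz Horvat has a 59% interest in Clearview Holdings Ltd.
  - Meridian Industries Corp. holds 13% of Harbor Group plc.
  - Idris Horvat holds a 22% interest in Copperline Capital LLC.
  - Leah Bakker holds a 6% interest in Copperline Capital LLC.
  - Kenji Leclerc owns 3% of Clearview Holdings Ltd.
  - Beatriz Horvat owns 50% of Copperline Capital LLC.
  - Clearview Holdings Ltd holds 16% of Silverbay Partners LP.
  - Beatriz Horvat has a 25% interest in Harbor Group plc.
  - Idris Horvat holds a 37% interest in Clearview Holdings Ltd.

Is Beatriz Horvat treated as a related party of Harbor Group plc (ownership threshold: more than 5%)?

Yes

By sibling attribution (R1), Beatriz Horvat is treated as also owning Idris Horvat's interest in Clearview Holdings Ltd, giving 59% + 37% = 96%.
By sibling attribution (R1), Beatriz Horvat is treated as also owning Idris Horvat's interest in Copperline Capital LLC, giving 50% + 22% = 72%.
Chain via Clearview Holdings Ltd → Silverbay Partners LP (R3): 96% × 16% × 57% = 8.7552% of Harbor Group plc.
Chain via Copperline Capital LLC → Meridian Industries Corp. (R3): 72% × 29% × 13% = 2.7144% of Harbor Group plc.
Direct interest in Harbor Group plc: 25%.
Aggregating (R2): 8.7552% + 2.7144% + 25% = 36.4696%.
36.4696% exceeds the 5% threshold, so Beatriz is a related party to Harbor Group plc.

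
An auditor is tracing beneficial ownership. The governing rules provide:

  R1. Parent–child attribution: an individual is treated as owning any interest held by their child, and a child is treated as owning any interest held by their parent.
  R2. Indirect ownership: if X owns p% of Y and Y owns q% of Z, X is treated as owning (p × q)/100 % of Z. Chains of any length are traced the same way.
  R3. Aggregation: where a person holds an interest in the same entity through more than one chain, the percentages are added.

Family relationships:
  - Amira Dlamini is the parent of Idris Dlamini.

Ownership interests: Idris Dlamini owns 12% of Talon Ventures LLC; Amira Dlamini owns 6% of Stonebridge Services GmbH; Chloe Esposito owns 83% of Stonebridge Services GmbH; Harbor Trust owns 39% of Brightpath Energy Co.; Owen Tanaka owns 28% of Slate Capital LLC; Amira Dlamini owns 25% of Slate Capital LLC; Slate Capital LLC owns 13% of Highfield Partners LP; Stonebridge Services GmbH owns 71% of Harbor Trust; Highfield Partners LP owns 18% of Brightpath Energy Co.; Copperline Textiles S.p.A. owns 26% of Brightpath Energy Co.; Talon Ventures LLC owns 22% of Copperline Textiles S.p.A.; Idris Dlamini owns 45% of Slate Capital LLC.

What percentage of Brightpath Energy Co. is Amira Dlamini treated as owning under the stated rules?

By parent–child attribution (R1), Amira Dlamini is treated as also owning Idris Dlamini's interest in Slate Capital LLC, giving 25% + 45% = 70%.
By parent–child attribution (R1), Amira Dlamini is treated as owning Idris Dlamini's 12% interest in Talon Ventures LLC.
Chain via Slate Capital LLC → Highfield Partners LP (R2): 70% × 13% × 18% = 1.638% of Brightpath Energy Co.
Chain via Stonebridge Services GmbH → Harbor Trust (R2): 6% × 71% × 39% = 1.6614% of Brightpath Energy Co.
Chain via Talon Ventures LLC → Copperline Textiles S.p.A. (R2): 12% × 22% × 26% = 0.6864% of Brightpath Energy Co.
Aggregating (R3): 1.638% + 1.6614% + 0.6864% = 3.9858%.

3.9858%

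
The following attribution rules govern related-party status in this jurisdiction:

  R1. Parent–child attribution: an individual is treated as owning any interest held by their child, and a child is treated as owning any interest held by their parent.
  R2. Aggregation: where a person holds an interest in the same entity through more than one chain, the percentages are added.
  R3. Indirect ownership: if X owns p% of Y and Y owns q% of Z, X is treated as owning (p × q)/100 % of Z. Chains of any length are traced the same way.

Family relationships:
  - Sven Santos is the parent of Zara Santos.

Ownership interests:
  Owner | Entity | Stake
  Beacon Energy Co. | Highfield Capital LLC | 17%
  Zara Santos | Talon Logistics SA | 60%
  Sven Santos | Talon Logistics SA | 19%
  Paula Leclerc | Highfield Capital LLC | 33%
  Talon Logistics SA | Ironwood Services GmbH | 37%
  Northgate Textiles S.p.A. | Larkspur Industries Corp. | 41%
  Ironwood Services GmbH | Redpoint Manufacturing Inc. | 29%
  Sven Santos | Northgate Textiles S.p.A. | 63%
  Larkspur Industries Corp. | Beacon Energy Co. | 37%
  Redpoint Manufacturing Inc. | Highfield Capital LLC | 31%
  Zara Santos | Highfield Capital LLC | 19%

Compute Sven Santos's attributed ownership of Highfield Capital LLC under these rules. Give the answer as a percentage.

By parent–child attribution (R1), Sven Santos is treated as also owning Zara Santos's interest in Talon Logistics SA, giving 19% + 60% = 79%.
By parent–child attribution (R1), Sven Santos is treated as owning Zara Santos's 19% interest in Highfield Capital LLC.
Chain via Northgate Textiles S.p.A. → Larkspur Industries Corp. → Beacon Energy Co. (R3): 63% × 41% × 37% × 17% = 1.624707% of Highfield Capital LLC.
Chain via Talon Logistics SA → Ironwood Services GmbH → Redpoint Manufacturing Inc. (R3): 79% × 37% × 29% × 31% = 2.627777% of Highfield Capital LLC.
Direct interest in Highfield Capital LLC: 19%.
Aggregating (R2): 1.624707% + 2.627777% + 19% = 23.252484%.

23.252484%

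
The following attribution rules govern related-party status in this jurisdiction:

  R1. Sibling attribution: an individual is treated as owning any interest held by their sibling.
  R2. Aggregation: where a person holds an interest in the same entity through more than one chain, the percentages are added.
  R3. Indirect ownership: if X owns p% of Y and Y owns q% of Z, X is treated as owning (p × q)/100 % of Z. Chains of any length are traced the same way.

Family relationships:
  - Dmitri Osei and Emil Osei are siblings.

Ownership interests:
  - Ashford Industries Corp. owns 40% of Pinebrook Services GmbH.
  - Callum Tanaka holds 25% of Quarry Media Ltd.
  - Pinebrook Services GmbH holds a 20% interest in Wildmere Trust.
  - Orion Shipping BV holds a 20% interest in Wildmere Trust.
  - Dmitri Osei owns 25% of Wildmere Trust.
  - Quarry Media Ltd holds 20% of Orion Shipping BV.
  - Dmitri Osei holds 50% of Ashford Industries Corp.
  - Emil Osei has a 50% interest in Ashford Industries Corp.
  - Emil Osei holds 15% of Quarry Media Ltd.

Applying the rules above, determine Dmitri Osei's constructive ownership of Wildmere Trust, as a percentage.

33.6%

By sibling attribution (R1), Dmitri Osei is treated as also owning Emil Osei's interest in Ashford Industries Corp, giving 50% + 50% = 100%.
By sibling attribution (R1), Dmitri Osei is treated as owning Emil Osei's 15% interest in Quarry Media Ltd.
Chain via Ashford Industries Corp. → Pinebrook Services GmbH (R3): 100% × 40% × 20% = 8% of Wildmere Trust.
Direct interest in Wildmere Trust: 25%.
Chain via Quarry Media Ltd → Orion Shipping BV (R3): 15% × 20% × 20% = 0.6% of Wildmere Trust.
Aggregating (R2): 8% + 25% + 0.6% = 33.6%.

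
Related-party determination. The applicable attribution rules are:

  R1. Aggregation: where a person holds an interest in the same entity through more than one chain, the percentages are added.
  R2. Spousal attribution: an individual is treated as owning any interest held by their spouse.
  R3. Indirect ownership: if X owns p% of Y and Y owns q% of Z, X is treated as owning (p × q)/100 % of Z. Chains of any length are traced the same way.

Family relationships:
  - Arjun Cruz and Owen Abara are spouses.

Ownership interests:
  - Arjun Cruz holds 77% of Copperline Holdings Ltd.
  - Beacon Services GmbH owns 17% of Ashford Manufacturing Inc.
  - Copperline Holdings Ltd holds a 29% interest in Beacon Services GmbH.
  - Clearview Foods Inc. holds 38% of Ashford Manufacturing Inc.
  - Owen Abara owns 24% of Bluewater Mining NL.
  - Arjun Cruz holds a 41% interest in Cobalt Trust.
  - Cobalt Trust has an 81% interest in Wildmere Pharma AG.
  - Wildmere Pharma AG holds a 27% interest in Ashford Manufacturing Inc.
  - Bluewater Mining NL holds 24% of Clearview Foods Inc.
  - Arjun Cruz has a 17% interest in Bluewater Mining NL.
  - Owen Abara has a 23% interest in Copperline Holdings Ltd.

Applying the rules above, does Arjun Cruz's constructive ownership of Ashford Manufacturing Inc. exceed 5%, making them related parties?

Yes

By spousal attribution (R2), Arjun Cruz is treated as also owning Owen Abara's interest in Copperline Holdings Ltd, giving 77% + 23% = 100%.
By spousal attribution (R2), Arjun Cruz is treated as also owning Owen Abara's interest in Bluewater Mining NL, giving 17% + 24% = 41%.
Chain via Copperline Holdings Ltd → Beacon Services GmbH (R3): 100% × 29% × 17% = 4.93% of Ashford Manufacturing Inc.
Chain via Cobalt Trust → Wildmere Pharma AG (R3): 41% × 81% × 27% = 8.9667% of Ashford Manufacturing Inc.
Chain via Bluewater Mining NL → Clearview Foods Inc. (R3): 41% × 24% × 38% = 3.7392% of Ashford Manufacturing Inc.
Aggregating (R1): 4.93% + 8.9667% + 3.7392% = 17.6359%.
17.6359% exceeds the 5% threshold, so Arjun is a related party to Ashford Manufacturing Inc.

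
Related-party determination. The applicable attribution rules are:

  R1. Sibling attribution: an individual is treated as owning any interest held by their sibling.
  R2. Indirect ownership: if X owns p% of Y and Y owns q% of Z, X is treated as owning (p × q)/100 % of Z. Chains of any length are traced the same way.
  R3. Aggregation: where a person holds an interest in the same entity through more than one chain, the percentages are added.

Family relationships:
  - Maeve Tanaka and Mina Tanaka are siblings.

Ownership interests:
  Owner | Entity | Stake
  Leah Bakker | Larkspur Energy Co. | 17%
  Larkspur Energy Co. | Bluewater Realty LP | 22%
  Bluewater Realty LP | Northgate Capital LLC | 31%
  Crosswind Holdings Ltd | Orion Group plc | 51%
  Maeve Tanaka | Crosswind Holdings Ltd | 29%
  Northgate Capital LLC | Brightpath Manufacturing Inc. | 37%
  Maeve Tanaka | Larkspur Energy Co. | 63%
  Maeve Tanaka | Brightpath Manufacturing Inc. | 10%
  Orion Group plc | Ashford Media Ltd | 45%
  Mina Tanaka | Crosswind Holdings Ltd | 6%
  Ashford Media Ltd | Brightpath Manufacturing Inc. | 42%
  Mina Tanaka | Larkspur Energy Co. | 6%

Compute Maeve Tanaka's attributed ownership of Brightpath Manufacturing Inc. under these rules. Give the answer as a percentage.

15.114796%

By sibling attribution (R1), Maeve Tanaka is treated as also owning Mina Tanaka's interest in Crosswind Holdings Ltd, giving 29% + 6% = 35%.
By sibling attribution (R1), Maeve Tanaka is treated as also owning Mina Tanaka's interest in Larkspur Energy Co, giving 63% + 6% = 69%.
Chain via Crosswind Holdings Ltd → Orion Group plc → Ashford Media Ltd (R2): 35% × 51% × 45% × 42% = 3.37365% of Brightpath Manufacturing Inc.
Chain via Larkspur Energy Co. → Bluewater Realty LP → Northgate Capital LLC (R2): 69% × 22% × 31% × 37% = 1.741146% of Brightpath Manufacturing Inc.
Direct interest in Brightpath Manufacturing Inc: 10%.
Aggregating (R3): 3.37365% + 1.741146% + 10% = 15.114796%.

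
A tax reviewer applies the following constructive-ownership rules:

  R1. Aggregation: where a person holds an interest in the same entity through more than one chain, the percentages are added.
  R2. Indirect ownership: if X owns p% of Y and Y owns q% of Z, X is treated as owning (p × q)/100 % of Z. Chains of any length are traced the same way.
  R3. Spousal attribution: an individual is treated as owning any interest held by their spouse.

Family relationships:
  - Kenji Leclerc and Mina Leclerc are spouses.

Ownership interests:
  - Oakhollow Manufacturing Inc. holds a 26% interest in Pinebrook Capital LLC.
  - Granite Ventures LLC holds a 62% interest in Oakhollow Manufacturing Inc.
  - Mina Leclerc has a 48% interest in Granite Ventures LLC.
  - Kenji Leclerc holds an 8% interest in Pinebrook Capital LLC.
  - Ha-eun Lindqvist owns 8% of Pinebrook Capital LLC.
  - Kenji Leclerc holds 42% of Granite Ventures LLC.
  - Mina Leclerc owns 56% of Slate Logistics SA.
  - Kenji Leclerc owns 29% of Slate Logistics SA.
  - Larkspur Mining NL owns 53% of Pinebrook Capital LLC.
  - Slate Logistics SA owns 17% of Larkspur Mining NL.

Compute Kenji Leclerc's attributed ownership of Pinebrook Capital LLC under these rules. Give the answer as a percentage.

30.1665%

By spousal attribution (R3), Kenji Leclerc is treated as also owning Mina Leclerc's interest in Granite Ventures LLC, giving 42% + 48% = 90%.
By spousal attribution (R3), Kenji Leclerc is treated as also owning Mina Leclerc's interest in Slate Logistics SA, giving 29% + 56% = 85%.
Chain via Granite Ventures LLC → Oakhollow Manufacturing Inc. (R2): 90% × 62% × 26% = 14.508% of Pinebrook Capital LLC.
Chain via Slate Logistics SA → Larkspur Mining NL (R2): 85% × 17% × 53% = 7.6585% of Pinebrook Capital LLC.
Direct interest in Pinebrook Capital LLC: 8%.
Aggregating (R1): 14.508% + 7.6585% + 8% = 30.1665%.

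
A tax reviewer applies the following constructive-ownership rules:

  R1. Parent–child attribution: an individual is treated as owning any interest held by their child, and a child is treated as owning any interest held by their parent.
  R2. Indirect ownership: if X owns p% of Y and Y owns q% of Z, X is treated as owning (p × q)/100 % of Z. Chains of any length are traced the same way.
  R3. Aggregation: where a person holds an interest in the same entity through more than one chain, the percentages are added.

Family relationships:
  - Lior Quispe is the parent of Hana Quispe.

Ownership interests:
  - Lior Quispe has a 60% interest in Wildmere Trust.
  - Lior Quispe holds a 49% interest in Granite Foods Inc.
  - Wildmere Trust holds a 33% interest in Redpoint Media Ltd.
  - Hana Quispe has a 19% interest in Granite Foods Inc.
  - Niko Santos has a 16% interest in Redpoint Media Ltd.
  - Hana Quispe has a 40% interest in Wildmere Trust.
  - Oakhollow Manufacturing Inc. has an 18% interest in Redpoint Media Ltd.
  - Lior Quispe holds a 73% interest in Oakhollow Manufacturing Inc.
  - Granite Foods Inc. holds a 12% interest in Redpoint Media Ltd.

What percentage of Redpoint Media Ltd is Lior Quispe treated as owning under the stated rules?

54.3%

By parent–child attribution (R1), Lior Quispe is treated as also owning Hana Quispe's interest in Wildmere Trust, giving 60% + 40% = 100%.
By parent–child attribution (R1), Lior Quispe is treated as also owning Hana Quispe's interest in Granite Foods Inc, giving 49% + 19% = 68%.
Chain via Wildmere Trust (R2): 100% × 33% = 33% of Redpoint Media Ltd.
Chain via Oakhollow Manufacturing Inc. (R2): 73% × 18% = 13.14% of Redpoint Media Ltd.
Chain via Granite Foods Inc. (R2): 68% × 12% = 8.16% of Redpoint Media Ltd.
Aggregating (R3): 33% + 13.14% + 8.16% = 54.3%.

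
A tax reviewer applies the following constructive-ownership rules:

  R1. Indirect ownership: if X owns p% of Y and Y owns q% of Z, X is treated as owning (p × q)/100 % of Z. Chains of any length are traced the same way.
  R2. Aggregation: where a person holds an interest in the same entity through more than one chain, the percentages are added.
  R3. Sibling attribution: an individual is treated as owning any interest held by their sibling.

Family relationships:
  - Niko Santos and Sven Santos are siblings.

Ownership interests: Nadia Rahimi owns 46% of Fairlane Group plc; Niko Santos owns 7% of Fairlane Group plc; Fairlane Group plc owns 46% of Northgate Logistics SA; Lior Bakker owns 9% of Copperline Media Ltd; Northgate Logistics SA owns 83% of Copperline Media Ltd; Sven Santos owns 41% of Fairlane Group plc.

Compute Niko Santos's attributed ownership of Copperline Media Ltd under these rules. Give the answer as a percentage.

By sibling attribution (R3), Niko Santos is treated as also owning Sven Santos's interest in Fairlane Group plc, giving 7% + 41% = 48%.
Chain via Fairlane Group plc → Northgate Logistics SA (R1): 48% × 46% × 83% = 18.3264% of Copperline Media Ltd.

18.3264%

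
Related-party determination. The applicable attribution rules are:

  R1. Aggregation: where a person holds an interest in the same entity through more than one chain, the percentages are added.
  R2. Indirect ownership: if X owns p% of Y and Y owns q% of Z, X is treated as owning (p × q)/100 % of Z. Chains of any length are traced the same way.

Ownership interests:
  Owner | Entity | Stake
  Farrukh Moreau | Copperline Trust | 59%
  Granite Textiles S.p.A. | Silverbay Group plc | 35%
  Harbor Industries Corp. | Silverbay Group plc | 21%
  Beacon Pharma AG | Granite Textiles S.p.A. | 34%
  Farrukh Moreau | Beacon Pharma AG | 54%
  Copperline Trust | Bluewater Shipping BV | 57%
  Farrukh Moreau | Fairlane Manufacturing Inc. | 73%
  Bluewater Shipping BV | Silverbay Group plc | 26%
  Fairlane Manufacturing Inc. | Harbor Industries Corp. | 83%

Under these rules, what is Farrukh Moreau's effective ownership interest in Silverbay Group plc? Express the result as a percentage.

27.8937%

Chain via Fairlane Manufacturing Inc. → Harbor Industries Corp. (R2): 73% × 83% × 21% = 12.7239% of Silverbay Group plc.
Chain via Copperline Trust → Bluewater Shipping BV (R2): 59% × 57% × 26% = 8.7438% of Silverbay Group plc.
Chain via Beacon Pharma AG → Granite Textiles S.p.A. (R2): 54% × 34% × 35% = 6.426% of Silverbay Group plc.
Aggregating (R1): 12.7239% + 8.7438% + 6.426% = 27.8937%.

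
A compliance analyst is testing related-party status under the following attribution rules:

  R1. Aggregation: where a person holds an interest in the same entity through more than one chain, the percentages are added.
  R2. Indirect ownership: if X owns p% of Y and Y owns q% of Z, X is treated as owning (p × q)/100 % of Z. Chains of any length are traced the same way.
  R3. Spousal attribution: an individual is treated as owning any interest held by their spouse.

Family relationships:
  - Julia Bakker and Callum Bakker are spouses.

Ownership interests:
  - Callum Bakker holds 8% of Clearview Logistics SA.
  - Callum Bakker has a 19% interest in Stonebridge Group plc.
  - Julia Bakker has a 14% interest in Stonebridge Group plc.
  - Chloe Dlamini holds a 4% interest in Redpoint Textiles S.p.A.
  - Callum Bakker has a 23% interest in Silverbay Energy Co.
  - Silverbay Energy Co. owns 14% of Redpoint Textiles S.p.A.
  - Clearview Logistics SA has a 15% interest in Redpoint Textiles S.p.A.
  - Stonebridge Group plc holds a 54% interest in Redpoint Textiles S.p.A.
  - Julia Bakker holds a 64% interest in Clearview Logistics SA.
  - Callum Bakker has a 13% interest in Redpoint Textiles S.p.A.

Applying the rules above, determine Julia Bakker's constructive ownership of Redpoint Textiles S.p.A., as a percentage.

44.84%

By spousal attribution (R3), Julia Bakker is treated as also owning Callum Bakker's interest in Clearview Logistics SA, giving 64% + 8% = 72%.
By spousal attribution (R3), Julia Bakker is treated as also owning Callum Bakker's interest in Stonebridge Group plc, giving 14% + 19% = 33%.
By spousal attribution (R3), Julia Bakker is treated as owning Callum Bakker's 23% interest in Silverbay Energy Co.
By spousal attribution (R3), Julia Bakker is treated as owning Callum Bakker's 13% interest in Redpoint Textiles S.p.A.
Chain via Clearview Logistics SA (R2): 72% × 15% = 10.8% of Redpoint Textiles S.p.A.
Chain via Stonebridge Group plc (R2): 33% × 54% = 17.82% of Redpoint Textiles S.p.A.
Chain via Silverbay Energy Co. (R2): 23% × 14% = 3.22% of Redpoint Textiles S.p.A.
Direct interest in Redpoint Textiles S.p.A: 13%.
Aggregating (R1): 10.8% + 17.82% + 3.22% + 13% = 44.84%.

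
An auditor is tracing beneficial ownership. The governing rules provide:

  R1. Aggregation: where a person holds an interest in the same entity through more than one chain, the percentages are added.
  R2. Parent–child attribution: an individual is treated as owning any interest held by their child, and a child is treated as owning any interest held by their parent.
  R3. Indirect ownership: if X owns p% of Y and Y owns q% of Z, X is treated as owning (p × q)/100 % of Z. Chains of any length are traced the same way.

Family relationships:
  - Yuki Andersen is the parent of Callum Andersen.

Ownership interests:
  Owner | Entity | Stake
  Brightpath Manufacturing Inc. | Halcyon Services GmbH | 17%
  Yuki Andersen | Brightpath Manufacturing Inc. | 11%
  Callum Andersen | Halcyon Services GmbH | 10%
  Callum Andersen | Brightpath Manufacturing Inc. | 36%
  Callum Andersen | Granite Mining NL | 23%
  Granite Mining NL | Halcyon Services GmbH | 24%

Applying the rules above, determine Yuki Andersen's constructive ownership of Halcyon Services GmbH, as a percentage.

By parent–child attribution (R2), Yuki Andersen is treated as also owning Callum Andersen's interest in Brightpath Manufacturing Inc, giving 11% + 36% = 47%.
By parent–child attribution (R2), Yuki Andersen is treated as owning Callum Andersen's 23% interest in Granite Mining NL.
By parent–child attribution (R2), Yuki Andersen is treated as owning Callum Andersen's 10% interest in Halcyon Services GmbH.
Chain via Brightpath Manufacturing Inc. (R3): 47% × 17% = 7.99% of Halcyon Services GmbH.
Chain via Granite Mining NL (R3): 23% × 24% = 5.52% of Halcyon Services GmbH.
Direct interest in Halcyon Services GmbH: 10%.
Aggregating (R1): 7.99% + 5.52% + 10% = 23.51%.

23.51%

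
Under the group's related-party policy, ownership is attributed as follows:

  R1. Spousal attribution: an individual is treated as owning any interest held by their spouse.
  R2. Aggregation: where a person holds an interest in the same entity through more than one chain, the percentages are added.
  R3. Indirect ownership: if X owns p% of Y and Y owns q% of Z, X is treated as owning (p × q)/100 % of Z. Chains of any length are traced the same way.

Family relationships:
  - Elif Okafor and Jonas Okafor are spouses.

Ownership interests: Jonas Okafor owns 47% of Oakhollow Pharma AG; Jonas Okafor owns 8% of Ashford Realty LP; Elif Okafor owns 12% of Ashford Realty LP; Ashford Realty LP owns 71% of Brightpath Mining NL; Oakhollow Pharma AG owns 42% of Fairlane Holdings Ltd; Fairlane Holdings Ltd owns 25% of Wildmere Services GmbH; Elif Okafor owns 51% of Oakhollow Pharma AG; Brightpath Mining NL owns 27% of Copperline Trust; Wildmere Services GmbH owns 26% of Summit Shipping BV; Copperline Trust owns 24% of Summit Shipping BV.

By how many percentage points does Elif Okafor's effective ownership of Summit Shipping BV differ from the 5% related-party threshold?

1.40444

By spousal attribution (R1), Elif Okafor is treated as also owning Jonas Okafor's interest in Oakhollow Pharma AG, giving 51% + 47% = 98%.
By spousal attribution (R1), Elif Okafor is treated as also owning Jonas Okafor's interest in Ashford Realty LP, giving 12% + 8% = 20%.
Chain via Oakhollow Pharma AG → Fairlane Holdings Ltd → Wildmere Services GmbH (R3): 98% × 42% × 25% × 26% = 2.6754% of Summit Shipping BV.
Chain via Ashford Realty LP → Brightpath Mining NL → Copperline Trust (R3): 20% × 71% × 27% × 24% = 0.92016% of Summit Shipping BV.
Aggregating (R2): 2.6754% + 0.92016% = 3.59556%.
3.59556% falls short of the 5% threshold by 1.40444 percentage points.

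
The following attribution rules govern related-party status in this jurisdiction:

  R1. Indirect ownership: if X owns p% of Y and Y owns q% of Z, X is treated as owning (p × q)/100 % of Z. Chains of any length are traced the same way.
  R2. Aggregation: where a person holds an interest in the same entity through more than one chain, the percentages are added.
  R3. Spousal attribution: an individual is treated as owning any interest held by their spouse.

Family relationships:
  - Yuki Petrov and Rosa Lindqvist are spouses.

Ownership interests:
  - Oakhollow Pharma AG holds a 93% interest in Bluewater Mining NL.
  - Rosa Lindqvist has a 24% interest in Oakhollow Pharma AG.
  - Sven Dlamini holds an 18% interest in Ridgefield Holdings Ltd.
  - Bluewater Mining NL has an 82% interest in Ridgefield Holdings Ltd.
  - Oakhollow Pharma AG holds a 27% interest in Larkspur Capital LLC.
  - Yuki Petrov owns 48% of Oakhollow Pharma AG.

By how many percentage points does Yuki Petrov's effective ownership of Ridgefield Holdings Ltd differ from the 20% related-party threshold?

By spousal attribution (R3), Yuki Petrov is treated as also owning Rosa Lindqvist's interest in Oakhollow Pharma AG, giving 48% + 24% = 72%.
Chain via Oakhollow Pharma AG → Bluewater Mining NL (R1): 72% × 93% × 82% = 54.9072% of Ridgefield Holdings Ltd.
54.9072% exceeds the 20% threshold by 34.9072 percentage points.

34.9072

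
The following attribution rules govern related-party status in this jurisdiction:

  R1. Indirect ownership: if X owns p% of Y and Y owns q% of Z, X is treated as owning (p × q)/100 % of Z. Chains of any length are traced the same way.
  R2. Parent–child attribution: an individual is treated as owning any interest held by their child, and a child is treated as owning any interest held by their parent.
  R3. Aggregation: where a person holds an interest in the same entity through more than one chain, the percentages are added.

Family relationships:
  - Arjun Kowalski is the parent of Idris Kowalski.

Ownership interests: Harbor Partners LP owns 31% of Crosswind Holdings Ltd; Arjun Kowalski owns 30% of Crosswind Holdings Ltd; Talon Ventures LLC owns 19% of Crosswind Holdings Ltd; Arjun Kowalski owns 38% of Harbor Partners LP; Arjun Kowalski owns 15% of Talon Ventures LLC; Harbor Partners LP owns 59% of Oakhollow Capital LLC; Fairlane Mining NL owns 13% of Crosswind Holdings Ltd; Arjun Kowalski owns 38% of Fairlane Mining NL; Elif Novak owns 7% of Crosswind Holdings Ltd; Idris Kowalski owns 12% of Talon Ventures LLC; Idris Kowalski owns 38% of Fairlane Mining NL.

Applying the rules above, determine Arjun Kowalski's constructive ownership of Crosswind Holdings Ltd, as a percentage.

56.79%

By parent–child attribution (R2), Arjun Kowalski is treated as also owning Idris Kowalski's interest in Fairlane Mining NL, giving 38% + 38% = 76%.
By parent–child attribution (R2), Arjun Kowalski is treated as also owning Idris Kowalski's interest in Talon Ventures LLC, giving 15% + 12% = 27%.
Chain via Fairlane Mining NL (R1): 76% × 13% = 9.88% of Crosswind Holdings Ltd.
Chain via Harbor Partners LP (R1): 38% × 31% = 11.78% of Crosswind Holdings Ltd.
Chain via Talon Ventures LLC (R1): 27% × 19% = 5.13% of Crosswind Holdings Ltd.
Direct interest in Crosswind Holdings Ltd: 30%.
Aggregating (R3): 9.88% + 11.78% + 5.13% + 30% = 56.79%.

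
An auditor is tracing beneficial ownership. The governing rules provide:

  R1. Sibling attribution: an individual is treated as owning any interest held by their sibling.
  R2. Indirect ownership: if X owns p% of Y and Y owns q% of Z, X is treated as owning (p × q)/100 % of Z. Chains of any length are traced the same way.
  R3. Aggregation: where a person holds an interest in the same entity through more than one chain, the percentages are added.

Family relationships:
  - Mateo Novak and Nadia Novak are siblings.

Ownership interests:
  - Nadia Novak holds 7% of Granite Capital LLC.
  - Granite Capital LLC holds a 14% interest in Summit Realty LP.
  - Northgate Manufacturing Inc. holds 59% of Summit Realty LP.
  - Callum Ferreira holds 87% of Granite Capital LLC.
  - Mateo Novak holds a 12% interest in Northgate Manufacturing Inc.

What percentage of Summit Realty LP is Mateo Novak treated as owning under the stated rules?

8.06%

By sibling attribution (R1), Mateo Novak is treated as owning Nadia Novak's 7% interest in Granite Capital LLC.
Chain via Northgate Manufacturing Inc. (R2): 12% × 59% = 7.08% of Summit Realty LP.
Chain via Granite Capital LLC (R2): 7% × 14% = 0.98% of Summit Realty LP.
Aggregating (R3): 7.08% + 0.98% = 8.06%.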